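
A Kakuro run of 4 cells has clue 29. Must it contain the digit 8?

Yes

The only way to make 29 from 4 distinct digits is {5,7,8,9}, which contains 8.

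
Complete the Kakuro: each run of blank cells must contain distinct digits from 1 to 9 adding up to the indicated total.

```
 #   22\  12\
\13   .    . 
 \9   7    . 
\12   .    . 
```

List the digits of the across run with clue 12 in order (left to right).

9 3

R2C2 = 9 − 7 = 2 completes the 9 across.
Given what's placed, R3C1 must be 9 to fit the 12 across and 22 down.
R3C2 = 12 − 9 = 3 completes the 12 across.
R1C1 = 22 − 16 = 6 completes the 22 down.
R1C2 = 13 − 6 = 7 completes the 13 across.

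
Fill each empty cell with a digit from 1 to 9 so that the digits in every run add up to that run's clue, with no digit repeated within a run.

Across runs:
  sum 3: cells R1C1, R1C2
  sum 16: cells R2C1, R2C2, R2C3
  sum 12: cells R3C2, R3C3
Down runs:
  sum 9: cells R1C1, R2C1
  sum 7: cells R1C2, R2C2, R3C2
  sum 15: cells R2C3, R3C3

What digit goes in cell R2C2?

3 in 2 cells must be {1,2}; 7 in 3 cells must be {1,2,4}.
The 12 across and the 7 down share only 4, so R3C2 = 4.
R3C3 = 12 − 4 = 8 completes the 12 across.
R2C3 = 15 − 8 = 7 completes the 15 down.
R2C2 = 1: the only remaining digit allowed by both the 16 across and the 7 down.
R1C2 = 7 − 5 = 2 completes the 7 down.
R2C1 = 16 − 8 = 8 completes the 16 across.
R1C1 = 3 − 2 = 1 completes the 3 across.

1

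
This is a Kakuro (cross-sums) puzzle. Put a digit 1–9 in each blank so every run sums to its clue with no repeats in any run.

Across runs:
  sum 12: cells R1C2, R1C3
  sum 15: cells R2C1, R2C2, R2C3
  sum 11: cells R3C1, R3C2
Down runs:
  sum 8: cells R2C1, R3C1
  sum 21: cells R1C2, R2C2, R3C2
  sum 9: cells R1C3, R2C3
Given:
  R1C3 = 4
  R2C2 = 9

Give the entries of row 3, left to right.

R1C2 = 12 − 4 = 8 completes the 12 across.
R2C3 = 9 − 4 = 5 completes the 9 down.
R3C2 = 21 − 17 = 4 completes the 21 down.
R2C1 = 15 − 14 = 1 completes the 15 across.
R3C1 = 11 − 4 = 7 completes the 11 across.

7, 4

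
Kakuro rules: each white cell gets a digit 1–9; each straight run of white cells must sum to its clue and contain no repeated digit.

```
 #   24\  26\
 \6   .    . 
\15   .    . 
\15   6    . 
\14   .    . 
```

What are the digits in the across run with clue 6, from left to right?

R3C2 = 15 − 6 = 9 completes the 15 across.
Nothing is forced directly, so branch on R4C2, whose candidates are 5 or 6 or 8. If R4C2 = 6: that forces R1C2 = 4, R2C2 = 7, R4C1 = 8, after which R1C1 would have to be in {2} for the 6 across but in {1,3,7,9} for the 24 down — contradiction. If R4C2 = 8: then R4C1 would have to be in {6} for the 14 across but in {1,2,3,4,5,7,8,9} for the 24 down — contradiction. So R4C2 = 5.
Given what's placed, R1C2 must be 4 to fit the 6 across and 26 down.
R2C2 = 26 − 18 = 8 completes the 26 down.
R4C1 = 14 − 5 = 9 completes the 14 across.
R1C1 = 6 − 4 = 2 completes the 6 across.
R2C1 = 15 − 8 = 7 completes the 15 across.

2 4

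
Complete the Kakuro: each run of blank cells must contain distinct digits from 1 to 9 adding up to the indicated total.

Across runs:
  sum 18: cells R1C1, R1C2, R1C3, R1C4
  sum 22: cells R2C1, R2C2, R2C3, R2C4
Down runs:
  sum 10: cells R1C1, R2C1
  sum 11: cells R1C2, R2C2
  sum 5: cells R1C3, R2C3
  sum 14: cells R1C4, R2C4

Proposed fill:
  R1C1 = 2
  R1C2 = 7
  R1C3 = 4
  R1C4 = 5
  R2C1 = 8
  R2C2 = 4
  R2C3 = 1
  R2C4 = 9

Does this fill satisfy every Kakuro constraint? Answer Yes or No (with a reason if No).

Across: 2+7+4+5=18; 8+4+1+9=22. Down: 2+8=10; 7+4=11; 4+1=5; 5+9=14. No digit repeats within any run.

Yes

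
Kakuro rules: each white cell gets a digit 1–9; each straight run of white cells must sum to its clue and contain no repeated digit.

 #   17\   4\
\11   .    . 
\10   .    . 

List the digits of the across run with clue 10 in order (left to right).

9 1

17 in 2 cells must be {8,9}; 4 in 2 cells must be {1,3}.
The 11 across and the 4 down share only 3, so R1C2 = 3.
R2C2 = 4 − 3 = 1 completes the 4 down.
R1C1 = 11 − 3 = 8 completes the 11 across.
R2C1 = 10 − 1 = 9 completes the 10 across.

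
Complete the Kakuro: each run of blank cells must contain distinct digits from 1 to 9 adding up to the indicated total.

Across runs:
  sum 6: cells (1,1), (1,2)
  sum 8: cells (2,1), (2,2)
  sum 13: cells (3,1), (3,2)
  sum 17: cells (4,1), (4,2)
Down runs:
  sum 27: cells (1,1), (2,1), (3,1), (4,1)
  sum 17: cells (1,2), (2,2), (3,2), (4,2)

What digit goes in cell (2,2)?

2

17 in 2 cells must be {8,9}.
Nothing is forced directly, so branch on (1,1), whose candidates are 4 or 5. If (1,1) = 4: that forces (1,2) = 2, (2,1) = 6, after which (2,2) would have to be in {2} for the 8 across but in {1,3,4,5,6,7,8,9} for the 17 down — contradiction. So (1,1) = 5.
(1,2) = 6 − 5 = 1 completes the 6 across.
Given what's placed, (4,1) must be 9 to fit the 17 across and 27 down.
(4,2) = 17 − 9 = 8 completes the 17 across.
No cell is forced outright now. (2,1) can only be 6 or 7 (the digits allowed by both its 8 across and its 27 down). If (2,1) = 7: then (2,2) would have to be in {1} for the 8 across but in {2,3,5,6} for the 17 down — contradiction. So (2,1) = 6.
(2,2) = 8 − 6 = 2 completes the 8 across.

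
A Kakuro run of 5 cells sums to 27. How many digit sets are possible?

5 distinct digits from 1–9 sum between 15 and 35.

11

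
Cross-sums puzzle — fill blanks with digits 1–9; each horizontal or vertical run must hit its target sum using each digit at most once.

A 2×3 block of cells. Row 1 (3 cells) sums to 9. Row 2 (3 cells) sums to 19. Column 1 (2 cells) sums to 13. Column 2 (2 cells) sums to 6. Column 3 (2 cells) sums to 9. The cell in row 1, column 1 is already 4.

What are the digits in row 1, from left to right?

4 2 3

(1,2) = 2: the only remaining digit allowed by both the 9 across and the 6 down.
(1,3) = 9 − 6 = 3 completes the 9 across.
(2,1) = 13 − 4 = 9 completes the 13 down.
(2,2) = 6 − 2 = 4 completes the 6 down.
(2,3) = 19 − 13 = 6 completes the 19 across.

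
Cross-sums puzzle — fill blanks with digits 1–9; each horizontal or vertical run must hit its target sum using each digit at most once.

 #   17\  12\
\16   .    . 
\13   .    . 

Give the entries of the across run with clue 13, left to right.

16 in 2 cells must be {7,9}; 17 in 2 cells must be {8,9}.
The 16 across and the 17 down share only 9, so R1C1 = 9.
R1C2 = 16 − 9 = 7 completes the 16 across.
R2C1 = 17 − 9 = 8 completes the 17 down.
R2C2 = 13 − 8 = 5 completes the 13 across.

8 5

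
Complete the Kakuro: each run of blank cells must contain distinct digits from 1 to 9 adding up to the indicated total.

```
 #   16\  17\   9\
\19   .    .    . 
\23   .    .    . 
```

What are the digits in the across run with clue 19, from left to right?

23 in 3 cells must be {6,8,9}; 16 in 2 cells must be {7,9}; 17 in 2 cells must be {8,9}.
The 23 across and the 16 down share only 9, so R2C1 = 9.
Given what's placed, R2C2 must be 8 to fit the 23 across and 17 down.
R2C3 = 23 − 17 = 6 completes the 23 across.
R1C1 = 16 − 9 = 7 completes the 16 down.
R1C2 = 17 − 8 = 9 completes the 17 down.
R1C3 = 19 − 16 = 3 completes the 19 across.

7, 9, 3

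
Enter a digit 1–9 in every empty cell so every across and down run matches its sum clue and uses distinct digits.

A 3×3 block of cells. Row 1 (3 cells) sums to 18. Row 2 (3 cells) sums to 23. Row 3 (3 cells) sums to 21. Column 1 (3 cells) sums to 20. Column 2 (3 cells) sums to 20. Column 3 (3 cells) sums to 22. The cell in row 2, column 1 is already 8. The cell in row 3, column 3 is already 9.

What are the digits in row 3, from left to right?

23 in 3 cells must be {6,8,9}.
Given what's placed, (2,3) must be 6 to fit the 23 across and 22 down.
(1,3) = 22 − 15 = 7 completes the 22 down.
(2,2) = 23 − 14 = 9 completes the 23 across.
Nothing is forced directly, so branch on (3,1), whose candidates are 5 or 7. If (3,1) = 5: then (1,1) would have to be in {2,3,5,6,8,9} for the 18 across but in {7} for the 20 down — contradiction. So (3,1) = 7.
(1,1) = 20 − 15 = 5 completes the 20 down.
(1,2) = 18 − 12 = 6 completes the 18 across.
(3,2) = 21 − 16 = 5 completes the 21 across.

7 5 9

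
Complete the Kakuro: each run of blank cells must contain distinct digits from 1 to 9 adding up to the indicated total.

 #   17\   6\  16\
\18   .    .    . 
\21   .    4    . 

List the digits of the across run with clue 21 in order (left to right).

8, 4, 9

17 in 2 cells must be {8,9}; 16 in 2 cells must be {7,9}.
R1C2 = 6 − 4 = 2 completes the 6 down.
Given what's placed, R2C3 must be 9 to fit the 21 across and 16 down.
R1C1 = 9: the only remaining digit allowed by both the 18 across and the 17 down.
R1C3 = 18 − 11 = 7 completes the 18 across.
R2C1 = 21 − 13 = 8 completes the 21 across.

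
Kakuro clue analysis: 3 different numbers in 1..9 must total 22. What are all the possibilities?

3 distinct digits from 1–9 sum between 6 and 24.

{5,8,9}; {6,7,9}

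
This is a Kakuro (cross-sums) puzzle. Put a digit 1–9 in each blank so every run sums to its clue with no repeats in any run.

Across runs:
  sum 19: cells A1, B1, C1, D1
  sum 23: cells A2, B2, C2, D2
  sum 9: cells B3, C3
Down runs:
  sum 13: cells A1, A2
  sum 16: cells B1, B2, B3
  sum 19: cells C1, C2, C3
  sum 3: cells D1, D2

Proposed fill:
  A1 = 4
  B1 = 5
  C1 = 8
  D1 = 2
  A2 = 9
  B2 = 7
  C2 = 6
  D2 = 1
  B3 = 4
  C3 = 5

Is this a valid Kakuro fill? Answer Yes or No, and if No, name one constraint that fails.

Across: 4+5+8+2=19; 9+7+6+1=23; 4+5=9. Down: 4+9=13; 5+7+4=16; 8+6+5=19; 2+1=3. No digit repeats within any run.

Yes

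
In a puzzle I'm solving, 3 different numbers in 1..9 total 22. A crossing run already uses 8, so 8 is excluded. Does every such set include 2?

No

The only way to make 22 from 3 distinct digits under that restriction is {6,7,9}, which does not contain 2.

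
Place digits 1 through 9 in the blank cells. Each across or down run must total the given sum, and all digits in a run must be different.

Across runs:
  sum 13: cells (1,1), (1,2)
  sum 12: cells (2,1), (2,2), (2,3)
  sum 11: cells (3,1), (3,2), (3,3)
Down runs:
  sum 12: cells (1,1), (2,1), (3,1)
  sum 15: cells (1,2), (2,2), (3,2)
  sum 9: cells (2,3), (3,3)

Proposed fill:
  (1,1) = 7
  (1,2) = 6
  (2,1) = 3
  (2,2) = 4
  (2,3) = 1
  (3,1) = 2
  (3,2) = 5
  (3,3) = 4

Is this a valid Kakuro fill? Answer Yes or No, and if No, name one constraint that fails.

No — the down run (2,3)–(3,3) sums to 5, not 9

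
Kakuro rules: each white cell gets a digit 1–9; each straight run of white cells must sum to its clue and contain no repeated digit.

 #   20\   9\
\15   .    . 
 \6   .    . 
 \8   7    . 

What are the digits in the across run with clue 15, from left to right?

Intersecting the 15 across with the 9 down forces R1C2 = 6.
R3C2 = 8 − 7 = 1 completes the 8 across.
R1C1 = 15 − 6 = 9 completes the 15 across.
R2C1 = 20 − 16 = 4 completes the 20 down.
R2C2 = 6 − 4 = 2 completes the 6 across.

9, 6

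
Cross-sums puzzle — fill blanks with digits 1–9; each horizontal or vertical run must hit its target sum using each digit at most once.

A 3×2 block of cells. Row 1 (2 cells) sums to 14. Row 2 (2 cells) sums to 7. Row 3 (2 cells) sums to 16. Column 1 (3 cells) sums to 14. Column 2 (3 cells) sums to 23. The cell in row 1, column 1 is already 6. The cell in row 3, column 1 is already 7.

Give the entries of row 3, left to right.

7 9

16 in 2 cells must be {7,9}; 23 in 3 cells must be {6,8,9}.
(1,2) = 14 − 6 = 8 completes the 14 across.
(2,1) = 14 − 13 = 1 completes the 14 down.
(2,2) = 7 − 1 = 6 completes the 7 across.
(3,2) = 16 − 7 = 9 completes the 16 across.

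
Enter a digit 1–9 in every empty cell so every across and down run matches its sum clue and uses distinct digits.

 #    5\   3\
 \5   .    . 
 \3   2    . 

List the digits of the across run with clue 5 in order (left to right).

3 2

3 in 2 cells must be {1,2}.
R1C1 = 5 − 2 = 3 completes the 5 down.
R1C2 = 5 − 3 = 2 completes the 5 across.
R2C2 = 3 − 2 = 1 completes the 3 across.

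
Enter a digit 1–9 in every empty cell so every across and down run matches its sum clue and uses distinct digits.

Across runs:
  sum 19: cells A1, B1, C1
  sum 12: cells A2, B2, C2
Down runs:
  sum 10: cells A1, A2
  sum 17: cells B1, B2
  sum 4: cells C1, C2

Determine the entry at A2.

17 in 2 cells must be {8,9}; 4 in 2 cells must be {1,3}.
The 19 across and the 4 down share only 3, so C1 = 3.
C2 = 4 − 3 = 1 completes the 4 down.
Given what's placed, B1 must be 9 to fit the 19 across and 17 down.
B2 = 17 − 9 = 8 completes the 17 down.
A1 = 19 − 12 = 7 completes the 19 across.
A2 = 12 − 9 = 3 completes the 12 across.

3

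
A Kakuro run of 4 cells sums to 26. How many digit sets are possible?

4 distinct digits from 1–9 sum between 10 and 30.
Enumerating: {2,7,8,9}, {3,6,8,9}, {4,5,8,9}, {4,6,7,9}, {5,6,7,8}.

5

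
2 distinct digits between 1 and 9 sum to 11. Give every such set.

{2,9}; {3,8}; {4,7}; {5,6}

2 distinct digits from 1–9 sum between 3 and 17.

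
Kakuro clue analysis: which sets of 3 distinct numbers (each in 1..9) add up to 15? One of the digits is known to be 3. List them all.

{3,4,8}; {3,5,7}

3 distinct digits from 1–9 sum between 6 and 24.
Keeping only sets containing 3.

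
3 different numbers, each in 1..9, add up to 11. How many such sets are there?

5

3 distinct digits from 1–9 sum between 6 and 24.
Enumerating: {1,2,8}, {1,3,7}, {1,4,6}, {2,3,6}, {2,4,5}.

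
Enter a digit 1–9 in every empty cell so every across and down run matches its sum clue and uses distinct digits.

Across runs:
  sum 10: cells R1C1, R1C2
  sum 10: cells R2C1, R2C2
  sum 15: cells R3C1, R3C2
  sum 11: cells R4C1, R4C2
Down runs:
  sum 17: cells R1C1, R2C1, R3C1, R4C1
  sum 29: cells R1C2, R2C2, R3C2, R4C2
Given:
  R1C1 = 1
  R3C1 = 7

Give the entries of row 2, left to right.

3 7

29 in 4 cells must be {5,7,8,9}.
R1C2 = 10 − 1 = 9 completes the 10 across.
R3C2 = 15 − 7 = 8 completes the 15 across.
R2C2 = 7: the only remaining digit allowed by both the 10 across and the 29 down.
R4C2 = 29 − 24 = 5 completes the 29 down.
R2C1 = 10 − 7 = 3 completes the 10 across.
R4C1 = 11 − 5 = 6 completes the 11 across.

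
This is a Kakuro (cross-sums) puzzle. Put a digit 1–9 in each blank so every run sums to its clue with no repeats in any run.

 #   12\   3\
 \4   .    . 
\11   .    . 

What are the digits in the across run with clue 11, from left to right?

4 in 2 cells must be {1,3}; 3 in 2 cells must be {1,2}.
The 4 across and the 12 down share only 3, so R1C1 = 3.
R1C2 = 4 − 3 = 1 completes the 4 across.
R2C1 = 12 − 3 = 9 completes the 12 down.
R2C2 = 11 − 9 = 2 completes the 11 across.

9 2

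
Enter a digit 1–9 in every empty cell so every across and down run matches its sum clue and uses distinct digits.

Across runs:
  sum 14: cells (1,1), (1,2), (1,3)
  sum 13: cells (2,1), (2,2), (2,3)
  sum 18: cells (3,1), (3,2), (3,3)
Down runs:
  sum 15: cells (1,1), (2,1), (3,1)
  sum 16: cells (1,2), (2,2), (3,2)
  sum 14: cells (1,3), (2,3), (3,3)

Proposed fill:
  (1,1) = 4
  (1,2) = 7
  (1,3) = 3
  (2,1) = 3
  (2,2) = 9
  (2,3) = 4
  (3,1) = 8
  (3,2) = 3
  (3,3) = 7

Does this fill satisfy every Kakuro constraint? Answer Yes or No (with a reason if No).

No — the across run (2,1)–(2,3) sums to 16, not 13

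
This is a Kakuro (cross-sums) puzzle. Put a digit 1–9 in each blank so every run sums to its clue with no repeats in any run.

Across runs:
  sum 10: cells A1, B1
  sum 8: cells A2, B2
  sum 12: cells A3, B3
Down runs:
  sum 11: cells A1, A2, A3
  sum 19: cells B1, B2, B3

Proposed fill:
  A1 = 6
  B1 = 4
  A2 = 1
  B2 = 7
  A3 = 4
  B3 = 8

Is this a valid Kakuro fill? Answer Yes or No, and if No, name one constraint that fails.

Yes

Across: 6+4=10; 1+7=8; 4+8=12. Down: 6+1+4=11; 4+7+8=19. No digit repeats within any run.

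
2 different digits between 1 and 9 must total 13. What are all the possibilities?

2 distinct digits from 1–9 sum between 3 and 17.

{4,9}; {5,8}; {6,7}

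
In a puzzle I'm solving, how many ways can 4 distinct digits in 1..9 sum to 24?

4 distinct digits from 1–9 sum between 10 and 30.

8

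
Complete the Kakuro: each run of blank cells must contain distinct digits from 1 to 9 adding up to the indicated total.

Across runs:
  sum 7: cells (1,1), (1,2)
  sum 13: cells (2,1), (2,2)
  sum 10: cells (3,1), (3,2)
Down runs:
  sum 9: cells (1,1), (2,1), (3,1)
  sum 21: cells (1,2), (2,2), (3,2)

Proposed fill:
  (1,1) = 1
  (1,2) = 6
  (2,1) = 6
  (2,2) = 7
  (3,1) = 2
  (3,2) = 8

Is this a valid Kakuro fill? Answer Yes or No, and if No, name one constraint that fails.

Yes

Across: 1+6=7; 6+7=13; 2+8=10. Down: 1+6+2=9; 6+7+8=21. No digit repeats within any run.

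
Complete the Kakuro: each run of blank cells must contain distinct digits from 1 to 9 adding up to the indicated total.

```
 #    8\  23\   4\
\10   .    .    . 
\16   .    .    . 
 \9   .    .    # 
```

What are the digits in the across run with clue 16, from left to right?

23 in 3 cells must be {6,8,9}; 4 in 2 cells must be {1,3}.
Only 6 fits R1C2 under both its across sum 10 and down sum 23.
Given what's placed, R3C2 must be 8 to fit the 9 across and 23 down.
R2C2 = 23 − 14 = 9 completes the 23 down.
R3C1 = 9 − 8 = 1 completes the 9 across.
R1C1 = 3: the only remaining digit allowed by both the 10 across and the 8 down.
R1C3 = 10 − 9 = 1 completes the 10 across.
R2C1 = 8 − 4 = 4 completes the 8 down.
R2C3 = 16 − 13 = 3 completes the 16 across.

4 9 3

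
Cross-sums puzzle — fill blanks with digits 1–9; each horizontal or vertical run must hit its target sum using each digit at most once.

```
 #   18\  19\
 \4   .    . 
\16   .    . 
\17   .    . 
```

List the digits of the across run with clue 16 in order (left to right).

9, 7

4 in 2 cells must be {1,3}; 16 in 2 cells must be {7,9}; 17 in 2 cells must be {8,9}.
The 4 across and the 19 down share only 3, so R1C2 = 3.
Given what's placed, R3C2 must be 9 to fit the 17 across and 19 down.
R1C1 = 4 − 3 = 1 completes the 4 across.
R2C1 = 9: the only remaining digit allowed by both the 16 across and the 18 down.
R2C2 = 16 − 9 = 7 completes the 16 across.
R3C1 = 17 − 9 = 8 completes the 17 across.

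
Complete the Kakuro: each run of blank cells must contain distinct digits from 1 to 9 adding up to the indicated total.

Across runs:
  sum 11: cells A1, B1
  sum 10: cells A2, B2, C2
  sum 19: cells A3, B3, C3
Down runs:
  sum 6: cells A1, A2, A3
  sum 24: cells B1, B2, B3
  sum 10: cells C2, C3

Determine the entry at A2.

1

6 in 3 cells must be {1,2,3}; 24 in 3 cells must be {7,8,9}.
Only 7 fits B2 under both its across sum 10 and down sum 24.
Nothing is forced directly, so branch on A2, whose candidates are 1 or 2. If A2 = 2: that forces A1 = 3, B1 = 8, C2 = 1, after which A3 would have to be in {2,3,4,5,6,7,8,9} for the 19 across but in {1} for the 6 down — contradiction. So A2 = 1.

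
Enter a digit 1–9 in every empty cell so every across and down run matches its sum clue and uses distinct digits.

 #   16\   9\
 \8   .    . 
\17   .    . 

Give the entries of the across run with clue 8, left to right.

7 1

17 in 2 cells must be {8,9}; 16 in 2 cells must be {7,9}.
The 8 across and the 16 down share only 7, so R1C1 = 7.
R1C2 = 8 − 7 = 1 completes the 8 across.
R2C1 = 16 − 7 = 9 completes the 16 down.
R2C2 = 17 − 9 = 8 completes the 17 across.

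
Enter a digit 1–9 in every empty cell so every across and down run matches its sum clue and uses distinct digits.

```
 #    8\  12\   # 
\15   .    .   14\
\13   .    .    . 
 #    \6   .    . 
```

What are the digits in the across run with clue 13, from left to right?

1, 3, 9

The 6 across and the 14 down share only 5, so R3C3 = 5.
R2C3 = 14 − 5 = 9 completes the 14 down.
R3C2 = 6 − 5 = 1 completes the 6 across.
R2C2 = 3: the only remaining digit allowed by both the 13 across and the 12 down.
R1C2 = 12 − 4 = 8 completes the 12 down.
R2C1 = 13 − 12 = 1 completes the 13 across.
R1C1 = 15 − 8 = 7 completes the 15 across.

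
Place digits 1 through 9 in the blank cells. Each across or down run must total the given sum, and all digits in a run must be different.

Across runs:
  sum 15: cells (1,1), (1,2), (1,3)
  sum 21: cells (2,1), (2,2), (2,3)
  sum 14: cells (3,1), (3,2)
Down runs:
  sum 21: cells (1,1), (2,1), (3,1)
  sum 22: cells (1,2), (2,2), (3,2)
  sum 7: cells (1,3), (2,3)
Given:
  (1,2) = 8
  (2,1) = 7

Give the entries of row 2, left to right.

7 9 5

No cell is forced outright now. (2,2) can only be 5 or 9 (the digits allowed by both its 21 across and its 22 down). If (2,2) = 5: then (2,3) would have to be in {9} for the 21 across but in {1,2,3,4,5,6} for the 7 down — contradiction. So (2,2) = 9.
(2,3) = 21 − 16 = 5 completes the 21 across.
(3,2) = 22 − 17 = 5 completes the 22 down.
(1,3) = 7 − 5 = 2 completes the 7 down.
(3,1) = 14 − 5 = 9 completes the 14 across.
(1,1) = 15 − 10 = 5 completes the 15 across.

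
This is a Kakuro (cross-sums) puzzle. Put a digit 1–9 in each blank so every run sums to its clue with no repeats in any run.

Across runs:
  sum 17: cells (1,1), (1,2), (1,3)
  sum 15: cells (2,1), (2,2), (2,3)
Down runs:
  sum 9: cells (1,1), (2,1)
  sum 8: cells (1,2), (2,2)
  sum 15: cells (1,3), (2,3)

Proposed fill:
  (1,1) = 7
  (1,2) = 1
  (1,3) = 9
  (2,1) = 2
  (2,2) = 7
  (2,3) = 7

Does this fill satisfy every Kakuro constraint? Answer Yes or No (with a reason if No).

No — the across run (2,1)–(2,3) sums to 16, not 15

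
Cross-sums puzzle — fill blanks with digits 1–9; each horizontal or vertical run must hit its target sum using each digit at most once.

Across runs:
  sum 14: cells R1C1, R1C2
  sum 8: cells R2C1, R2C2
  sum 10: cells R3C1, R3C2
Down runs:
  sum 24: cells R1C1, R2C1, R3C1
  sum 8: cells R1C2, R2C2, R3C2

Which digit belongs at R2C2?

24 in 3 cells must be {7,8,9}.
The 14 across and the 8 down share only 5, so R1C2 = 5.
The 8 across and the 24 down share only 7, so R2C1 = 7.
R2C2 = 8 − 7 = 1 completes the 8 across.
R3C2 = 8 − 6 = 2 completes the 8 down.
R1C1 = 14 − 5 = 9 completes the 14 across.
R3C1 = 10 − 2 = 8 completes the 10 across.

1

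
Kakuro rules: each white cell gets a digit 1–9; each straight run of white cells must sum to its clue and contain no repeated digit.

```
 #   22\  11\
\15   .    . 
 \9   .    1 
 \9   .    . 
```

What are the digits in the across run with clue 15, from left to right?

R2C1 = 9 − 1 = 8 completes the 9 across.
R3C1 = 5: the only remaining digit allowed by both the 9 across and the 22 down.
R3C2 = 9 − 5 = 4 completes the 9 across.
R1C1 = 22 − 13 = 9 completes the 22 down.
R1C2 = 15 − 9 = 6 completes the 15 across.

9, 6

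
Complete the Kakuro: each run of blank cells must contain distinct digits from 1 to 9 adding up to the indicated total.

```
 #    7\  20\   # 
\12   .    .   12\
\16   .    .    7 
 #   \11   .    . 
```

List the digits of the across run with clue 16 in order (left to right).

R3C3 = 12 − 7 = 5 completes the 12 down.
R3C2 = 11 − 5 = 6 completes the 11 across.
R2C2 = 5: the only remaining digit allowed by both the 16 across and the 20 down.
R1C2 = 20 − 11 = 9 completes the 20 down.
R2C1 = 16 − 12 = 4 completes the 16 across.
R1C1 = 12 − 9 = 3 completes the 12 across.

4, 5, 7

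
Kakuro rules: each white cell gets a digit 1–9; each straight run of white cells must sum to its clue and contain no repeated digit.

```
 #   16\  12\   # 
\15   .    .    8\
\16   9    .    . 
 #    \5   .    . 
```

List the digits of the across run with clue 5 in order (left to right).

16 in 2 cells must be {7,9}.
R1C1 = 16 − 9 = 7 completes the 16 down.
R1C2 = 15 − 7 = 8 completes the 15 across.
No cell is forced outright now. R2C2 can only be 1 or 3 (the digits allowed by both its 16 across and its 12 down). If R2C2 = 3: then R2C3 would have to be in {4} for the 16 across but in {1,2,3,5,6,7} for the 8 down — contradiction. So R2C2 = 1.
R2C3 = 16 − 10 = 6 completes the 16 across.
R3C2 = 12 − 9 = 3 completes the 12 down.
R3C3 = 5 − 3 = 2 completes the 5 across.

3 2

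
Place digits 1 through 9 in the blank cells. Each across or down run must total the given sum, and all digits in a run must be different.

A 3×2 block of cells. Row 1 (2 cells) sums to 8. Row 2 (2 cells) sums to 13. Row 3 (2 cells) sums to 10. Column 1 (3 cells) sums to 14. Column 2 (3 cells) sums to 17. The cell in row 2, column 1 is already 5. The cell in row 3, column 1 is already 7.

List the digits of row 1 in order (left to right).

(1,1) = 14 − 12 = 2 completes the 14 down.
(1,2) = 8 − 2 = 6 completes the 8 across.
(2,2) = 13 − 5 = 8 completes the 13 across.
(3,2) = 10 − 7 = 3 completes the 10 across.

2 6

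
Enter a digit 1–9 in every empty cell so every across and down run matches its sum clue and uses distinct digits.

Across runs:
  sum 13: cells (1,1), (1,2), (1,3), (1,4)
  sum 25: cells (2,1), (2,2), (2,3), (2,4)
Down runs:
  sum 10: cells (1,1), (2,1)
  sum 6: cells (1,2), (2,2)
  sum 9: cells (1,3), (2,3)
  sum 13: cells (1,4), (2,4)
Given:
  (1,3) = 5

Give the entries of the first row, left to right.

Given what's placed, (1,4) must be 4 to fit the 13 across and 13 down.
(2,3) = 9 − 5 = 4 completes the 9 down.
(2,4) = 13 − 4 = 9 completes the 13 down.
Given what's placed, (1,2) must be 1 to fit the 13 across and 6 down.
(2,1) = 7: the only remaining digit allowed by both the 25 across and the 10 down.
(2,2) = 25 − 20 = 5 completes the 25 across.
(1,1) = 13 − 10 = 3 completes the 13 across.

3 1 5 4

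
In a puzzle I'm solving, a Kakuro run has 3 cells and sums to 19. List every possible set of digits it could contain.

{2,8,9}; {3,7,9}; {4,6,9}; {4,7,8}; {5,6,8}

3 distinct digits from 1–9 sum between 6 and 24.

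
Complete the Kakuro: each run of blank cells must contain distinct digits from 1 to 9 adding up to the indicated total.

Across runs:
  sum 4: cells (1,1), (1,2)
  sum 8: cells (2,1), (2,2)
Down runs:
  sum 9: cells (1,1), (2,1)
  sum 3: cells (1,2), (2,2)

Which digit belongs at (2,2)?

4 in 2 cells must be {1,3}; 3 in 2 cells must be {1,2}.
The 4 across and the 3 down share only 1, so (1,2) = 1.
(2,2) = 3 − 1 = 2 completes the 3 down.
(1,1) = 4 − 1 = 3 completes the 4 across.
(2,1) = 8 − 2 = 6 completes the 8 across.

2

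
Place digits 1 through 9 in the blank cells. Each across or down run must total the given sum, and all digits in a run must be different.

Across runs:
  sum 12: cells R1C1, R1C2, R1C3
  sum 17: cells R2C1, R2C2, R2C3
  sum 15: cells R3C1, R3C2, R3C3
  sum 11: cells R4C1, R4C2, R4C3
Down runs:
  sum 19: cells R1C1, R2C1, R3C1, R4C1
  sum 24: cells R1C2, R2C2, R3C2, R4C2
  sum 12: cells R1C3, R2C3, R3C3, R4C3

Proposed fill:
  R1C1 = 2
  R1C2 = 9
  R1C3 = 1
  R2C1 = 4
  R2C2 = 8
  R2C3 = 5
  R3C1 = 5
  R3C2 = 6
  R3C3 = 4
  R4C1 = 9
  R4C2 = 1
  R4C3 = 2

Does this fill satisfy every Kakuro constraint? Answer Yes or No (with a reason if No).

No — the across run R4C1–R4C3 sums to 12, not 11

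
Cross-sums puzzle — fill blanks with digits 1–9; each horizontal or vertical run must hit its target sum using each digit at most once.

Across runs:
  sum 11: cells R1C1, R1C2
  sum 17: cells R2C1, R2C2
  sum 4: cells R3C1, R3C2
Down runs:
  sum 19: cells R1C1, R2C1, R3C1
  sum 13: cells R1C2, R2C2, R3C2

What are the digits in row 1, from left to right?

7, 4

17 in 2 cells must be {8,9}; 4 in 2 cells must be {1,3}.
The 4 across and the 19 down share only 3, so R3C1 = 3.
R3C2 = 4 − 3 = 1 completes the 4 across.
Given what's placed, R2C1 must be 9 to fit the 17 across and 19 down.
R2C2 = 17 − 9 = 8 completes the 17 across.
R1C1 = 19 − 12 = 7 completes the 19 down.
R1C2 = 11 − 7 = 4 completes the 11 across.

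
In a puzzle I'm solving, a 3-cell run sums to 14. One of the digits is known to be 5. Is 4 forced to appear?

Counterexample: {1,5,8} sums to 14 under that restriction without using 4.

No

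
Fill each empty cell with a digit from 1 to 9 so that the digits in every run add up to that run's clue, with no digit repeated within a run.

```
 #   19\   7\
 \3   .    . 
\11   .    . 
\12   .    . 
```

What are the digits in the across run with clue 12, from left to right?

8 4

3 in 2 cells must be {1,2}; 7 in 3 cells must be {1,2,4}.
The 3 across and the 19 down share only 2, so R1C1 = 2.
R1C2 = 3 − 2 = 1 completes the 3 across.
Given what's placed, R3C2 must be 4 to fit the 12 across and 7 down.
R2C2 = 7 − 5 = 2 completes the 7 down.
R3C1 = 12 − 4 = 8 completes the 12 across.
R2C1 = 11 − 2 = 9 completes the 11 across.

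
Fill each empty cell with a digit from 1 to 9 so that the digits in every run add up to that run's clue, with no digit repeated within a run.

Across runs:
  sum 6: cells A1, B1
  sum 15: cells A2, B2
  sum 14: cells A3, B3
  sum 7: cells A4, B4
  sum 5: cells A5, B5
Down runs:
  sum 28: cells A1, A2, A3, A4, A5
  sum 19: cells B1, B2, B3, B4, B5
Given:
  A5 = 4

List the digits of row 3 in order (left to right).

9, 5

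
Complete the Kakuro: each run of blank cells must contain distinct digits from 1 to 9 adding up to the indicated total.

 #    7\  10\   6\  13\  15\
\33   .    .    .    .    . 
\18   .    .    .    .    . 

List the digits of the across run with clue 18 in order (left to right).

3 2 1 4 8

Nothing is forced directly, so branch on R1C3, whose candidates are 4 or 5. If R1C3 = 4: that forces R1C1 = 5, R2C1 = 2, after which R2C3 would have to be in {1,3,4,5,6,7,8} for the 18 across but in {2} for the 6 down — contradiction. So R1C3 = 5.
Given what's placed, R1C1 must be 4 to fit the 33 across and 7 down.
R2C1 = 7 − 4 = 3 completes the 7 down.
R2C3 = 6 − 5 = 1 completes the 6 down.
No cell is forced outright now. R2C5 can only be 7 or 8 (the digits allowed by both its 18 across and its 15 down). If R2C5 = 7: that forces R1C5 = 8, R2C2 = 2, R2C4 = 5, after which R1C2 would have to be in {7,9} for the 33 across but in {8} for the 10 down — contradiction. So R2C5 = 8.
R1C5 = 15 − 8 = 7 completes the 15 down.
Given what's placed, R2C4 must be 4 to fit the 18 across and 13 down.
R1C4 = 13 − 4 = 9 completes the 13 down.
R2C2 = 18 − 16 = 2 completes the 18 across.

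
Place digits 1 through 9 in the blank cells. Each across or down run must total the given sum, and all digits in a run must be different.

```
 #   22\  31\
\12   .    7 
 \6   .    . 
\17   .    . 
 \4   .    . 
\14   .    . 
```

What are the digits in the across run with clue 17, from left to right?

17 in 2 cells must be {8,9}; 4 in 2 cells must be {1,3}.
R1C1 = 12 − 7 = 5 completes the 12 across.
No cell is forced outright now. R4C2 can only be 1 or 3 (the digits allowed by both its 4 across and its 31 down). If R4C2 = 1: then R2C2 would have to be in {1,2,4,5} for the 6 across but in {6,8,9} for the 31 down — contradiction. So R4C2 = 3.
Given what's placed, R2C2 must be 4 to fit the 6 across and 31 down.
R4C1 = 4 − 3 = 1 completes the 4 across.
R2C1 = 6 − 4 = 2 completes the 6 across.
R3C1 = 8: the only remaining digit allowed by both the 17 across and the 22 down.
R3C2 = 17 − 8 = 9 completes the 17 across.

8, 9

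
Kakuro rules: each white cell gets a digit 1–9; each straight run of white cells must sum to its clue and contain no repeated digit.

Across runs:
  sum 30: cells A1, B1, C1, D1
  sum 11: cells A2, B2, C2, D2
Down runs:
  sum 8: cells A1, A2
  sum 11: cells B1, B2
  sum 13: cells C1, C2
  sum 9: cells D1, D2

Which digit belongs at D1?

30 in 4 cells must be {6,7,8,9}; 11 in 4 cells must be {1,2,3,5}.
Only 5 fits C2 under both its across sum 11 and down sum 13.
C1 = 13 − 5 = 8 completes the 13 down.
Nothing is forced directly, so branch on B2, whose candidates are 2 or 3. If B2 = 3: then B1 would have to be in {6,7,9} for the 30 across but in {8} for the 11 down — contradiction. So B2 = 2.
B1 = 11 − 2 = 9 completes the 11 down.
No cell is forced outright now. A2 can only be 1 or 3 (the digits allowed by both its 11 across and its 8 down). If A2 = 3: then A1 would have to be in {6,7} for the 30 across but in {5} for the 8 down — contradiction. So A2 = 1.
A1 = 8 − 1 = 7 completes the 8 down.
D1 = 30 − 24 = 6 completes the 30 across.

6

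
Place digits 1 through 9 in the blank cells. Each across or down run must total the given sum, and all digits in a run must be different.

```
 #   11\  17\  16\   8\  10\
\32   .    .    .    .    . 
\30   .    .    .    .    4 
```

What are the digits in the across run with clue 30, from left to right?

17 in 2 cells must be {8,9}; 16 in 2 cells must be {7,9}.
R1C5 = 10 − 4 = 6 completes the 10 down.
Nothing is forced directly, so branch on R1C2, whose candidates are 8 or 9. If R1C2 = 8: that forces R2C2 = 9, R2C3 = 7, R2C4 = 2, R1C3 = 9, after which R1C4 would have to be in {2,4,5,7} for the 32 across but in {6} for the 8 down — contradiction. So R1C2 = 9.
R1C3 = 7: the only remaining digit allowed by both the 32 across and the 16 down.
Given what's placed, R1C4 must be 2 to fit the 32 across and 8 down.
R2C2 = 17 − 9 = 8 completes the 17 down.
R2C3 = 16 − 7 = 9 completes the 16 down.
R2C4 = 8 − 2 = 6 completes the 8 down.
R1C1 = 32 − 24 = 8 completes the 32 across.
R2C1 = 30 − 27 = 3 completes the 30 across.

3, 8, 9, 6, 4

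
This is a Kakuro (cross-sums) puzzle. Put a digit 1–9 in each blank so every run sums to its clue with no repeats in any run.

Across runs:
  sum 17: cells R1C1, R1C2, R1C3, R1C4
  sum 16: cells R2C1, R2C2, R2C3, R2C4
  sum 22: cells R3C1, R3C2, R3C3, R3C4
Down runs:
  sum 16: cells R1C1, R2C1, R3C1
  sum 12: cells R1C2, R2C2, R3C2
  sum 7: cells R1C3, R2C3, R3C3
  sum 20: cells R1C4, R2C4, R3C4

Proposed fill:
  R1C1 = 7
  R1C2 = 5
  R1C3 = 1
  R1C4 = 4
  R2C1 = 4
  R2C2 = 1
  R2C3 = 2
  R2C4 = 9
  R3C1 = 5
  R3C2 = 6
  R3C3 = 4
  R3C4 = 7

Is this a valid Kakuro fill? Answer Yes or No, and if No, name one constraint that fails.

Yes

Across: 7+5+1+4=17; 4+1+2+9=16; 5+6+4+7=22. Down: 7+4+5=16; 5+1+6=12; 1+2+4=7; 4+9+7=20. No digit repeats within any run.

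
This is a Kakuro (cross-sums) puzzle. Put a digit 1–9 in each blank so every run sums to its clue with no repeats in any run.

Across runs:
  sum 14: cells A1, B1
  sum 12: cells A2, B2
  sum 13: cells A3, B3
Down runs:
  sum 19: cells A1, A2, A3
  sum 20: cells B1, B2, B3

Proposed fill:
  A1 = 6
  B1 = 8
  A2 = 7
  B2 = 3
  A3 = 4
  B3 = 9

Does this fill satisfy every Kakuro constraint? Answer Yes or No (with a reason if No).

No — the across run A2–B2 sums to 10, not 12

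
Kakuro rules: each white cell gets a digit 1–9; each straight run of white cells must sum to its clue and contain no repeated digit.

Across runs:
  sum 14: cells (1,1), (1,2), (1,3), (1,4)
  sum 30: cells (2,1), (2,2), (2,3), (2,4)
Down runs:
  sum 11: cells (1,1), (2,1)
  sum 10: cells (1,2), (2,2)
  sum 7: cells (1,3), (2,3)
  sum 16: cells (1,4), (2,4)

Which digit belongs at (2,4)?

9

30 in 4 cells must be {6,7,8,9}; 16 in 2 cells must be {7,9}.
Only 7 fits (1,4) under both its across sum 14 and down sum 16.
The 30 across and the 7 down share only 6, so (2,3) = 6.
(2,4) = 16 − 7 = 9 completes the 16 down.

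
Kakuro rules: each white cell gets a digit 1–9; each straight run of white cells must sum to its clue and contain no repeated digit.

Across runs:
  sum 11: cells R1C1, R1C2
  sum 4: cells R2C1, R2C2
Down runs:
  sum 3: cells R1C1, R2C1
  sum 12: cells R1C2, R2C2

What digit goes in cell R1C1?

4 in 2 cells must be {1,3}; 3 in 2 cells must be {1,2}.
The 11 across and the 3 down share only 2, so R1C1 = 2.
R1C2 = 11 − 2 = 9 completes the 11 across.
R2C1 = 3 − 2 = 1 completes the 3 down.
R2C2 = 4 − 1 = 3 completes the 4 across.

2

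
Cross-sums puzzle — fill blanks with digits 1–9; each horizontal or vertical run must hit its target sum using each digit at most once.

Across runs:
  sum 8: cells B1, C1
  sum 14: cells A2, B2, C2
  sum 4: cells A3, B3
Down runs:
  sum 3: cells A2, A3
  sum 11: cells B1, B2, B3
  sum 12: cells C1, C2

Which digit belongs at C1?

4 in 2 cells must be {1,3}; 3 in 2 cells must be {1,2}.
The 4 across and the 3 down share only 1, so A3 = 1.
B3 = 4 − 1 = 3 completes the 4 across.
A2 = 3 − 1 = 2 completes the 3 down.
B2 = 7: the only remaining digit allowed by both the 14 across and the 11 down.
C2 = 14 − 9 = 5 completes the 14 across.
B1 = 11 − 10 = 1 completes the 11 down.
C1 = 8 − 1 = 7 completes the 8 across.

7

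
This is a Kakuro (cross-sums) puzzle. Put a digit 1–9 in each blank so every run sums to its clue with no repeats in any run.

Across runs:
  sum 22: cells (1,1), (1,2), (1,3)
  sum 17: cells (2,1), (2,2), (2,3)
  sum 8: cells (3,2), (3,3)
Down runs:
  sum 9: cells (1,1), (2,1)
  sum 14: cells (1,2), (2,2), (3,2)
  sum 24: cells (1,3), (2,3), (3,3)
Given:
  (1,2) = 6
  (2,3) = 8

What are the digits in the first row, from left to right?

7 6 9

24 in 3 cells must be {7,8,9}.
(1,1) = 7: the only remaining digit allowed by both the 22 across and the 9 down.
(1,3) = 22 − 13 = 9 completes the 22 across.
(2,1) = 9 − 7 = 2 completes the 9 down.
(2,2) = 17 − 10 = 7 completes the 17 across.
(3,2) = 14 − 13 = 1 completes the 14 down.
(3,3) = 8 − 1 = 7 completes the 8 across.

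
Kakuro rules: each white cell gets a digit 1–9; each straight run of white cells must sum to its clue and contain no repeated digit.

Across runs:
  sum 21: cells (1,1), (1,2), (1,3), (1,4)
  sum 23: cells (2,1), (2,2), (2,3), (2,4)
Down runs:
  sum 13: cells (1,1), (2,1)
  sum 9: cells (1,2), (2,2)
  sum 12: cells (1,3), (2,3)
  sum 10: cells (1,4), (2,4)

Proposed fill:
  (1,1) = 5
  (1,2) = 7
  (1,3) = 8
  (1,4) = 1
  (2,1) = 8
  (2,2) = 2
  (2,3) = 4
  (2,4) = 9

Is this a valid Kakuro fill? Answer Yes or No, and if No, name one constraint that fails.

Across: 5+7+8+1=21; 8+2+4+9=23. Down: 5+8=13; 7+2=9; 8+4=12; 1+9=10. No digit repeats within any run.

Yes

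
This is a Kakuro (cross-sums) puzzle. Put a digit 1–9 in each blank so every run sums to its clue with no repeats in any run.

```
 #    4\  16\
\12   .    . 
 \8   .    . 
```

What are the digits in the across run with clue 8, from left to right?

4 in 2 cells must be {1,3}; 16 in 2 cells must be {7,9}.
The 12 across and the 4 down share only 3, so R1C1 = 3.
R1C2 = 12 − 3 = 9 completes the 12 across.
R2C1 = 4 − 3 = 1 completes the 4 down.
R2C2 = 8 − 1 = 7 completes the 8 across.

1 7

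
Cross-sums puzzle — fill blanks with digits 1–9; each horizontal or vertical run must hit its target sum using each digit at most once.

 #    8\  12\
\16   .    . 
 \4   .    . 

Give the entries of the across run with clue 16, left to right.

7 9

16 in 2 cells must be {7,9}; 4 in 2 cells must be {1,3}.
The 16 across and the 8 down share only 7, so R1C1 = 7.
R1C2 = 16 − 7 = 9 completes the 16 across.
R2C1 = 8 − 7 = 1 completes the 8 down.
R2C2 = 4 − 1 = 3 completes the 4 across.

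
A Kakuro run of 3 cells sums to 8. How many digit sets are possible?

3 distinct digits from 1–9 sum between 6 and 24.
Enumerating: {1,2,5}, {1,3,4}.

2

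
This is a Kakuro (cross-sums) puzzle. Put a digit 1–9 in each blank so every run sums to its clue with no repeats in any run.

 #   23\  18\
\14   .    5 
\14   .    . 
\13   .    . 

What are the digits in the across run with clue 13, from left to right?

6 7

23 in 3 cells must be {6,8,9}.
R1C1 = 14 − 5 = 9 completes the 14 across.
Nothing is forced directly, so branch on R2C1, whose candidates are 6 or 8. If R2C1 = 6: then R2C2 would have to be in {8} for the 14 across but in {4,6,7,9} for the 18 down — contradiction. So R2C1 = 8.
R2C2 = 14 − 8 = 6 completes the 14 across.
R3C1 = 23 − 17 = 6 completes the 23 down.
R3C2 = 13 − 6 = 7 completes the 13 across.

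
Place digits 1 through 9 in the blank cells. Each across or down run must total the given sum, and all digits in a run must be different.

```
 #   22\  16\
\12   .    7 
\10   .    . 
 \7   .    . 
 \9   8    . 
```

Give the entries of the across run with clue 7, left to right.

R1C1 = 12 − 7 = 5 completes the 12 across.
R4C2 = 9 − 8 = 1 completes the 9 across.
Nothing is forced directly, so branch on R2C2, whose candidates are 2 or 3 or 6. If R2C2 = 2: then R2C1 would have to be in {8} for the 10 across but in {2,3,6,7} for the 22 down — contradiction. If R2C2 = 6: then R2C1 would have to be in {4} for the 10 across but in {2,3,6,7} for the 22 down — contradiction. So R2C2 = 3.
R2C1 = 10 − 3 = 7 completes the 10 across.
R3C1 = 22 − 20 = 2 completes the 22 down.
R3C2 = 7 − 2 = 5 completes the 7 across.

2 5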